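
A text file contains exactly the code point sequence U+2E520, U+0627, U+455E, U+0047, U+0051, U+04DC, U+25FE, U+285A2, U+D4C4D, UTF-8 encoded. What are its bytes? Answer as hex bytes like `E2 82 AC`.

U+2E520: 4-byte form → F0 AE 94 A0.
U+0627: 2-byte form → D8 A7.
U+455E: 3-byte form → E4 95 9E.
U+0047: 1-byte form → 47.
U+0051: 1-byte form → 51.
U+04DC: 2-byte form → D3 9C.
U+25FE: 3-byte form → E2 97 BE.
U+285A2: 4-byte form → F0 A8 96 A2.
U+D4C4D: 4-byte form → F3 94 B1 8D.
Concatenated (24 bytes): F0 AE 94 A0 D8 A7 E4 95 9E 47 51 D3 9C E2 97 BE F0 A8 96 A2 F3 94 B1 8D.

F0 AE 94 A0 D8 A7 E4 95 9E 47 51 D3 9C E2 97 BE F0 A8 96 A2 F3 94 B1 8D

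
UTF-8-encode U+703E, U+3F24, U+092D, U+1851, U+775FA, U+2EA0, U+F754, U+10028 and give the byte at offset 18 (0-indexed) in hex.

0xA0

U+703E → 3-byte form E7 80 BE at offsets 0–2.
U+3F24 → 3-byte form E3 BC A4 at offsets 3–5.
U+092D → 3-byte form E0 A4 AD at offsets 6–8.
U+1851 → 3-byte form E1 A1 91 at offsets 9–11.
U+775FA → 4-byte form F1 B7 97 BA at offsets 12–15.
U+2EA0 → 3-byte form E2 BA A0 at offsets 16–18.
Offset 18 falls in char 6's range; it's byte 3 of E2 BA A0 = 0xA0.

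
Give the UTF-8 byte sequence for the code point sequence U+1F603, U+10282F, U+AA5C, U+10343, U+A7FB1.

F0 9F 98 83 F4 82 A0 AF EA A9 9C F0 90 8D 83 F2 A7 BE B1

U+1F603: 4-byte form → F0 9F 98 83.
U+10282F: 4-byte form → F4 82 A0 AF.
U+AA5C: 3-byte form → EA A9 9C.
U+10343: 4-byte form → F0 90 8D 83.
U+A7FB1: 4-byte form → F2 A7 BE B1.
Concatenated (19 bytes): F0 9F 98 83 F4 82 A0 AF EA A9 9C F0 90 8D 83 F2 A7 BE B1.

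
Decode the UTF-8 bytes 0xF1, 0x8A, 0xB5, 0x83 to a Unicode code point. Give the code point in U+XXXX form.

U+4AD43

Leading byte 0xF1 = 11110001 matches 11110xxx → 4-byte sequence.
Byte 1: 0xF1 = 11110001, payload 001 (3 bits).
Byte 2: 0x8A = 10001010 (10xxxxxx ✓), payload 001010.
Byte 3: 0xB5 = 10110101 (10xxxxxx ✓), payload 110101.
Byte 4: 0x83 = 10000011 (10xxxxxx ✓), payload 000011.
Concatenate: 001001010110101000011 = 0x4AD43 (21 bits → U+4AD43).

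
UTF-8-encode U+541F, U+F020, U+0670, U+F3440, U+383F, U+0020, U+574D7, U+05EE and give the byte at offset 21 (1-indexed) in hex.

1-indexed offset 21 is 0-indexed offset 20.
U+541F → 3-byte form E5 90 9F at offsets 0–2.
U+F020 → 3-byte form EF 80 A0 at offsets 3–5.
U+0670 → 2-byte form D9 B0 at offsets 6–7.
U+F3440 → 4-byte form F3 B3 91 80 at offsets 8–11.
U+383F → 3-byte form E3 A0 BF at offsets 12–14.
U+0020 → 1-byte form 20 at offsets 15–15.
U+574D7 → 4-byte form F1 97 93 97 at offsets 16–19.
U+05EE → 2-byte form D7 AE at offsets 20–21.
Offset 20 falls in char 8's range; it's byte 1 of D7 AE = 0xD7.

0xD7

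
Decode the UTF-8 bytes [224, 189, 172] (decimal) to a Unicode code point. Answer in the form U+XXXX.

U+0F6C

Leading byte 0xE0 = 11100000 matches 1110xxxx → 3-byte sequence.
Byte 1: 0xE0 = 11100000, payload 0000 (4 bits).
Byte 2: 0xBD = 10111101 (10xxxxxx ✓), payload 111101.
Byte 3: 0xAC = 10101100 (10xxxxxx ✓), payload 101100.
Concatenate: 0000111101101100 = 0xF6C (16 bits → U+0F6C).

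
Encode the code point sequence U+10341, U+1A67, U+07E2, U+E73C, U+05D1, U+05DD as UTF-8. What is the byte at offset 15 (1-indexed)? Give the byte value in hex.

1-indexed offset 15 is 0-indexed offset 14.
U+10341 → 4-byte form F0 90 8D 81 at offsets 0–3.
U+1A67 → 3-byte form E1 A9 A7 at offsets 4–6.
U+07E2 → 2-byte form DF A2 at offsets 7–8.
U+E73C → 3-byte form EE 9C BC at offsets 9–11.
U+05D1 → 2-byte form D7 91 at offsets 12–13.
U+05DD → 2-byte form D7 9D at offsets 14–15.
Offset 14 falls in char 6's range; it's byte 1 of D7 9D = 0xD7.

0xD7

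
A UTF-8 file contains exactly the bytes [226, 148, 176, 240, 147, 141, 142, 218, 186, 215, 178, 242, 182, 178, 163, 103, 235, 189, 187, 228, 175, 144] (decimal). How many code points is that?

8

Byte at offset 0: 0xE2 = 11100010 → 3-byte char (#1). Advance 3.
Byte at offset 3: 0xF0 = 11110000 → 4-byte char (#2). Advance 4.
Byte at offset 7: 0xDA = 11011010 → 2-byte char (#3). Advance 2.
Byte at offset 9: 0xD7 = 11010111 → 2-byte char (#4). Advance 2.
Byte at offset 11: 0xF2 = 11110010 → 4-byte char (#5). Advance 4.
Byte at offset 15: 0x67 = 01100111 → 1-byte char (#6). Advance 1.
Byte at offset 16: 0xEB = 11101011 → 3-byte char (#7). Advance 3.
Byte at offset 19: 0xE4 = 11100100 → 3-byte char (#8). Advance 3.
Reached end at offset 22 after 8 code points.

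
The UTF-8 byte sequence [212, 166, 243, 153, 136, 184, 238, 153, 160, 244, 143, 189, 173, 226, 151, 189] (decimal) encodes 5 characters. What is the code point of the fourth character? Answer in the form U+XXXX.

Offset 0: leading byte 0xD4 = 11010100 → 2-byte char #1 = D4 A6.
Offset 2: leading byte 0xF3 = 11110011 → 4-byte char #2 = F3 99 88 B8.
Offset 6: leading byte 0xEE = 11101110 → 3-byte char #3 = EE 99 A0.
Offset 9: leading byte 0xF4 = 11110100 → 4-byte char #4 = F4 8F BD AD.
Leading byte 0xF4 = 11110100 matches 11110xxx → 4-byte sequence.
Byte 1: 0xF4 = 11110100, payload 100 (3 bits).
Byte 2: 0x8F = 10001111 (10xxxxxx ✓), payload 001111.
Byte 3: 0xBD = 10111101 (10xxxxxx ✓), payload 111101.
Byte 4: 0xAD = 10101101 (10xxxxxx ✓), payload 101101.
Concatenate: 100001111111101101101 = 0x10FF6D (21 bits → U+10FF6D).

U+10FF6D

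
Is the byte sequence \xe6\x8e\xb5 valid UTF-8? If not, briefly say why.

Leading byte 0xE6 = 11100110 → 3-byte form.
Continuation bytes 0x8E=10001110, 0xB5=10110101 all match 10xxxxxx.
Decoded value 0x63B5 is ≥ 0x800 (shortest form) and not a surrogate.

valid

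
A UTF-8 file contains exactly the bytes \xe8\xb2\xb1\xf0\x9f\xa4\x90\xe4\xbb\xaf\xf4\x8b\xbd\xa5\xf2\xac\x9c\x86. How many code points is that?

Byte at offset 0: 0xE8 = 11101000 → 3-byte char (#1). Advance 3.
Byte at offset 3: 0xF0 = 11110000 → 4-byte char (#2). Advance 4.
Byte at offset 7: 0xE4 = 11100100 → 3-byte char (#3). Advance 3.
Byte at offset 10: 0xF4 = 11110100 → 4-byte char (#4). Advance 4.
Byte at offset 14: 0xF2 = 11110010 → 4-byte char (#5). Advance 4.
Reached end at offset 18 after 5 code points.

5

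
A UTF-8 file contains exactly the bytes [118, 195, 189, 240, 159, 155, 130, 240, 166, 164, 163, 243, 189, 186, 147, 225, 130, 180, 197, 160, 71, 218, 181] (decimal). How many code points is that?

9

Byte at offset 0: 0x76 = 01110110 → 1-byte char (#1). Advance 1.
Byte at offset 1: 0xC3 = 11000011 → 2-byte char (#2). Advance 2.
Byte at offset 3: 0xF0 = 11110000 → 4-byte char (#3). Advance 4.
Byte at offset 7: 0xF0 = 11110000 → 4-byte char (#4). Advance 4.
Byte at offset 11: 0xF3 = 11110011 → 4-byte char (#5). Advance 4.
Byte at offset 15: 0xE1 = 11100001 → 3-byte char (#6). Advance 3.
Byte at offset 18: 0xC5 = 11000101 → 2-byte char (#7). Advance 2.
Byte at offset 20: 0x47 = 01000111 → 1-byte char (#8). Advance 1.
Byte at offset 21: 0xDA = 11011010 → 2-byte char (#9). Advance 2.
Reached end at offset 23 after 9 code points.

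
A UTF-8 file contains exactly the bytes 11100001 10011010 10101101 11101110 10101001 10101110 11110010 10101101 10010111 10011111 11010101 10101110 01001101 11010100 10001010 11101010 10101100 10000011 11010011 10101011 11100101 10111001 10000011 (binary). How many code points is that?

9

Byte at offset 0: 0xE1 = 11100001 → 3-byte char (#1). Advance 3.
Byte at offset 3: 0xEE = 11101110 → 3-byte char (#2). Advance 3.
Byte at offset 6: 0xF2 = 11110010 → 4-byte char (#3). Advance 4.
Byte at offset 10: 0xD5 = 11010101 → 2-byte char (#4). Advance 2.
Byte at offset 12: 0x4D = 01001101 → 1-byte char (#5). Advance 1.
Byte at offset 13: 0xD4 = 11010100 → 2-byte char (#6). Advance 2.
Byte at offset 15: 0xEA = 11101010 → 3-byte char (#7). Advance 3.
Byte at offset 18: 0xD3 = 11010011 → 2-byte char (#8). Advance 2.
Byte at offset 20: 0xE5 = 11100101 → 3-byte char (#9). Advance 3.
Reached end at offset 23 after 9 code points.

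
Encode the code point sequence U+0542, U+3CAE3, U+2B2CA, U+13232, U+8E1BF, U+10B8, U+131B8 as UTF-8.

D5 82 F0 BC AB A3 F0 AB 8B 8A F0 93 88 B2 F2 8E 86 BF E1 82 B8 F0 93 86 B8

U+0542: 2-byte form → D5 82.
U+3CAE3: 4-byte form → F0 BC AB A3.
U+2B2CA: 4-byte form → F0 AB 8B 8A.
U+13232: 4-byte form → F0 93 88 B2.
U+8E1BF: 4-byte form → F2 8E 86 BF.
U+10B8: 3-byte form → E1 82 B8.
U+131B8: 4-byte form → F0 93 86 B8.
Concatenated (25 bytes): D5 82 F0 BC AB A3 F0 AB 8B 8A F0 93 88 B2 F2 8E 86 BF E1 82 B8 F0 93 86 B8.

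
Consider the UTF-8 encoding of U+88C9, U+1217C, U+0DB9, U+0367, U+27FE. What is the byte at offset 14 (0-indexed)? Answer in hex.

0xBE

U+88C9 → 3-byte form E8 A3 89 at offsets 0–2.
U+1217C → 4-byte form F0 92 85 BC at offsets 3–6.
U+0DB9 → 3-byte form E0 B6 B9 at offsets 7–9.
U+0367 → 2-byte form CD A7 at offsets 10–11.
U+27FE → 3-byte form E2 9F BE at offsets 12–14.
Offset 14 falls in char 5's range; it's byte 3 of E2 9F BE = 0xBE.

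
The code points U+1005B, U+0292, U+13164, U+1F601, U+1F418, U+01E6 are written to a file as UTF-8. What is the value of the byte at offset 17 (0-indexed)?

0x98

U+1005B → 4-byte form F0 90 81 9B at offsets 0–3.
U+0292 → 2-byte form CA 92 at offsets 4–5.
U+13164 → 4-byte form F0 93 85 A4 at offsets 6–9.
U+1F601 → 4-byte form F0 9F 98 81 at offsets 10–13.
U+1F418 → 4-byte form F0 9F 90 98 at offsets 14–17.
Offset 17 falls in char 5's range; it's byte 4 of F0 9F 90 98 = 0x98.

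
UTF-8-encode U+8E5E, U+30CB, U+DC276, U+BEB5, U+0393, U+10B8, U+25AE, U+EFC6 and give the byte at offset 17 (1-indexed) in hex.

1-indexed offset 17 is 0-indexed offset 16.
U+8E5E → 3-byte form E8 B9 9E at offsets 0–2.
U+30CB → 3-byte form E3 83 8B at offsets 3–5.
U+DC276 → 4-byte form F3 9C 89 B6 at offsets 6–9.
U+BEB5 → 3-byte form EB BA B5 at offsets 10–12.
U+0393 → 2-byte form CE 93 at offsets 13–14.
U+10B8 → 3-byte form E1 82 B8 at offsets 15–17.
Offset 16 falls in char 6's range; it's byte 2 of E1 82 B8 = 0x82.

0x82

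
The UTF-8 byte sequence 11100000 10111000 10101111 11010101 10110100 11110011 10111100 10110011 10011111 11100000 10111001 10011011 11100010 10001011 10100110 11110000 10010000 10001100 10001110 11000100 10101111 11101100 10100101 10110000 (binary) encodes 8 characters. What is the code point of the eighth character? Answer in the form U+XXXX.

Offset 0: leading byte 0xE0 = 11100000 → 3-byte char #1 = E0 B8 AF.
Offset 3: leading byte 0xD5 = 11010101 → 2-byte char #2 = D5 B4.
Offset 5: leading byte 0xF3 = 11110011 → 4-byte char #3 = F3 BC B3 9F.
Offset 9: leading byte 0xE0 = 11100000 → 3-byte char #4 = E0 B9 9B.
Offset 12: leading byte 0xE2 = 11100010 → 3-byte char #5 = E2 8B A6.
Offset 15: leading byte 0xF0 = 11110000 → 4-byte char #6 = F0 90 8C 8E.
Offset 19: leading byte 0xC4 = 11000100 → 2-byte char #7 = C4 AF.
Offset 21: leading byte 0xEC = 11101100 → 3-byte char #8 = EC A5 B0.
Leading byte 0xEC = 11101100 matches 1110xxxx → 3-byte sequence.
Byte 1: 0xEC = 11101100, payload 1100 (4 bits).
Byte 2: 0xA5 = 10100101 (10xxxxxx ✓), payload 100101.
Byte 3: 0xB0 = 10110000 (10xxxxxx ✓), payload 110000.
Concatenate: 1100100101110000 = 0xC970 (16 bits → U+C970).

U+C970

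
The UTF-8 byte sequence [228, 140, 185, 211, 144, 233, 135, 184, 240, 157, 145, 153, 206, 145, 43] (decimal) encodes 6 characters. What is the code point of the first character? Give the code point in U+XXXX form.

Offset 0: leading byte 0xE4 = 11100100 → 3-byte char #1 = E4 8C B9.
Leading byte 0xE4 = 11100100 matches 1110xxxx → 3-byte sequence.
Byte 1: 0xE4 = 11100100, payload 0100 (4 bits).
Byte 2: 0x8C = 10001100 (10xxxxxx ✓), payload 001100.
Byte 3: 0xB9 = 10111001 (10xxxxxx ✓), payload 111001.
Concatenate: 0100001100111001 = 0x4339 (16 bits → U+4339).

U+4339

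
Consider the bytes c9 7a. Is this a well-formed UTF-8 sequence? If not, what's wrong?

invalid (non-continuation byte where continuation expected)

Leading byte 0xC9 = 11001001 → 2-byte form.
Byte 2 is 0x7A = 01111010, which is not 10xxxxxx — expected a continuation byte.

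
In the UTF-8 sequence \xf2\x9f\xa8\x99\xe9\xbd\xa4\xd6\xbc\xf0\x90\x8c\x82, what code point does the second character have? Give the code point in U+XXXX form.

U+9F64

Offset 0: leading byte 0xF2 = 11110010 → 4-byte char #1 = F2 9F A8 99.
Offset 4: leading byte 0xE9 = 11101001 → 3-byte char #2 = E9 BD A4.
Leading byte 0xE9 = 11101001 matches 1110xxxx → 3-byte sequence.
Byte 1: 0xE9 = 11101001, payload 1001 (4 bits).
Byte 2: 0xBD = 10111101 (10xxxxxx ✓), payload 111101.
Byte 3: 0xA4 = 10100100 (10xxxxxx ✓), payload 100100.
Concatenate: 1001111101100100 = 0x9F64 (16 bits → U+9F64).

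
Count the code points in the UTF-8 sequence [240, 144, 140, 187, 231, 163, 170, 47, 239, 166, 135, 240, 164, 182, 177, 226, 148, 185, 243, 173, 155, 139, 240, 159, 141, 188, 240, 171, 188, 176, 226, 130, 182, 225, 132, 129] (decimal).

Byte at offset 0: 0xF0 = 11110000 → 4-byte char (#1). Advance 4.
Byte at offset 4: 0xE7 = 11100111 → 3-byte char (#2). Advance 3.
Byte at offset 7: 0x2F = 00101111 → 1-byte char (#3). Advance 1.
Byte at offset 8: 0xEF = 11101111 → 3-byte char (#4). Advance 3.
Byte at offset 11: 0xF0 = 11110000 → 4-byte char (#5). Advance 4.
Byte at offset 15: 0xE2 = 11100010 → 3-byte char (#6). Advance 3.
Byte at offset 18: 0xF3 = 11110011 → 4-byte char (#7). Advance 4.
Byte at offset 22: 0xF0 = 11110000 → 4-byte char (#8). Advance 4.
Byte at offset 26: 0xF0 = 11110000 → 4-byte char (#9). Advance 4.
Byte at offset 30: 0xE2 = 11100010 → 3-byte char (#10). Advance 3.
Byte at offset 33: 0xE1 = 11100001 → 3-byte char (#11). Advance 3.
Reached end at offset 36 after 11 code points.

11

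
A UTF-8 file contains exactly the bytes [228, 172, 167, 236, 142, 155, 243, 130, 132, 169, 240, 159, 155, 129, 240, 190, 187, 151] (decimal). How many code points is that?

Byte at offset 0: 0xE4 = 11100100 → 3-byte char (#1). Advance 3.
Byte at offset 3: 0xEC = 11101100 → 3-byte char (#2). Advance 3.
Byte at offset 6: 0xF3 = 11110011 → 4-byte char (#3). Advance 4.
Byte at offset 10: 0xF0 = 11110000 → 4-byte char (#4). Advance 4.
Byte at offset 14: 0xF0 = 11110000 → 4-byte char (#5). Advance 4.
Reached end at offset 18 after 5 code points.

5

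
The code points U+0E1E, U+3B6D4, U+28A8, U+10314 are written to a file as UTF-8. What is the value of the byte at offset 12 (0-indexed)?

U+0E1E → 3-byte form E0 B8 9E at offsets 0–2.
U+3B6D4 → 4-byte form F0 BB 9B 94 at offsets 3–6.
U+28A8 → 3-byte form E2 A2 A8 at offsets 7–9.
U+10314 → 4-byte form F0 90 8C 94 at offsets 10–13.
Offset 12 falls in char 4's range; it's byte 3 of F0 90 8C 94 = 0x8C.

0x8C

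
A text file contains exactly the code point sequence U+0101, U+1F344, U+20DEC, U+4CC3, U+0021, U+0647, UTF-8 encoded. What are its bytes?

C4 81 F0 9F 8D 84 F0 A0 B7 AC E4 B3 83 21 D9 87

U+0101: 2-byte form → C4 81.
U+1F344: 4-byte form → F0 9F 8D 84.
U+20DEC: 4-byte form → F0 A0 B7 AC.
U+4CC3: 3-byte form → E4 B3 83.
U+0021: 1-byte form → 21.
U+0647: 2-byte form → D9 87.
Concatenated (16 bytes): C4 81 F0 9F 8D 84 F0 A0 B7 AC E4 B3 83 21 D9 87.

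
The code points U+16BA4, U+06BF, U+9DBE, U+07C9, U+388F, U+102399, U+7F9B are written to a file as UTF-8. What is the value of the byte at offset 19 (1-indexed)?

0xE7

1-indexed offset 19 is 0-indexed offset 18.
U+16BA4 → 4-byte form F0 96 AE A4 at offsets 0–3.
U+06BF → 2-byte form DA BF at offsets 4–5.
U+9DBE → 3-byte form E9 B6 BE at offsets 6–8.
U+07C9 → 2-byte form DF 89 at offsets 9–10.
U+388F → 3-byte form E3 A2 8F at offsets 11–13.
U+102399 → 4-byte form F4 82 8E 99 at offsets 14–17.
U+7F9B → 3-byte form E7 BE 9B at offsets 18–20.
Offset 18 falls in char 7's range; it's byte 1 of E7 BE 9B = 0xE7.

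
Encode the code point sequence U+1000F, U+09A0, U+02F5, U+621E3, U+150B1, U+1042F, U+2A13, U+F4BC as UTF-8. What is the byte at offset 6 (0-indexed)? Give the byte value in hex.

U+1000F → 4-byte form F0 90 80 8F at offsets 0–3.
U+09A0 → 3-byte form E0 A6 A0 at offsets 4–6.
Offset 6 falls in char 2's range; it's byte 3 of E0 A6 A0 = 0xA0.

0xA0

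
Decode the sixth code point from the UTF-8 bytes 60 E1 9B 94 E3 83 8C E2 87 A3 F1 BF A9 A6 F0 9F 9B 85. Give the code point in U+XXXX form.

Offset 0: leading byte 0x60 = 01100000 → 1-byte char #1 = 60.
Offset 1: leading byte 0xE1 = 11100001 → 3-byte char #2 = E1 9B 94.
Offset 4: leading byte 0xE3 = 11100011 → 3-byte char #3 = E3 83 8C.
Offset 7: leading byte 0xE2 = 11100010 → 3-byte char #4 = E2 87 A3.
Offset 10: leading byte 0xF1 = 11110001 → 4-byte char #5 = F1 BF A9 A6.
Offset 14: leading byte 0xF0 = 11110000 → 4-byte char #6 = F0 9F 9B 85.
Leading byte 0xF0 = 11110000 matches 11110xxx → 4-byte sequence.
Byte 1: 0xF0 = 11110000, payload 000 (3 bits).
Byte 2: 0x9F = 10011111 (10xxxxxx ✓), payload 011111.
Byte 3: 0x9B = 10011011 (10xxxxxx ✓), payload 011011.
Byte 4: 0x85 = 10000101 (10xxxxxx ✓), payload 000101.
Concatenate: 000011111011011000101 = 0x1F6C5 (21 bits → U+1F6C5).

U+1F6C5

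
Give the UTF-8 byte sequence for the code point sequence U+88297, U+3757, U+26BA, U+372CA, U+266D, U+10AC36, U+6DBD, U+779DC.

F2 88 8A 97 E3 9D 97 E2 9A BA F0 B7 8B 8A E2 99 AD F4 8A B0 B6 E6 B6 BD F1 B7 A7 9C

U+88297: 4-byte form → F2 88 8A 97.
U+3757: 3-byte form → E3 9D 97.
U+26BA: 3-byte form → E2 9A BA.
U+372CA: 4-byte form → F0 B7 8B 8A.
U+266D: 3-byte form → E2 99 AD.
U+10AC36: 4-byte form → F4 8A B0 B6.
U+6DBD: 3-byte form → E6 B6 BD.
U+779DC: 4-byte form → F1 B7 A7 9C.
Concatenated (28 bytes): F2 88 8A 97 E3 9D 97 E2 9A BA F0 B7 8B 8A E2 99 AD F4 8A B0 B6 E6 B6 BD F1 B7 A7 9C.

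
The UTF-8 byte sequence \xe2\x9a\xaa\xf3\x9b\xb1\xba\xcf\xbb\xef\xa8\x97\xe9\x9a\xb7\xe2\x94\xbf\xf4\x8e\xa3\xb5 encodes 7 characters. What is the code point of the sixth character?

U+253F

Offset 0: leading byte 0xE2 = 11100010 → 3-byte char #1 = E2 9A AA.
Offset 3: leading byte 0xF3 = 11110011 → 4-byte char #2 = F3 9B B1 BA.
Offset 7: leading byte 0xCF = 11001111 → 2-byte char #3 = CF BB.
Offset 9: leading byte 0xEF = 11101111 → 3-byte char #4 = EF A8 97.
Offset 12: leading byte 0xE9 = 11101001 → 3-byte char #5 = E9 9A B7.
Offset 15: leading byte 0xE2 = 11100010 → 3-byte char #6 = E2 94 BF.
Leading byte 0xE2 = 11100010 matches 1110xxxx → 3-byte sequence.
Byte 1: 0xE2 = 11100010, payload 0010 (4 bits).
Byte 2: 0x94 = 10010100 (10xxxxxx ✓), payload 010100.
Byte 3: 0xBF = 10111111 (10xxxxxx ✓), payload 111111.
Concatenate: 0010010100111111 = 0x253F (16 bits → U+253F).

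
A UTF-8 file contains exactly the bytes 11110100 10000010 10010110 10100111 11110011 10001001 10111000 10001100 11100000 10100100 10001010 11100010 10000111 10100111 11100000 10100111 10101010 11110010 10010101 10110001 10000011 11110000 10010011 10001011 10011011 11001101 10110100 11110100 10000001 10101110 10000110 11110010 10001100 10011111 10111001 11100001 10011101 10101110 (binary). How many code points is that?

Byte at offset 0: 0xF4 = 11110100 → 4-byte char (#1). Advance 4.
Byte at offset 4: 0xF3 = 11110011 → 4-byte char (#2). Advance 4.
Byte at offset 8: 0xE0 = 11100000 → 3-byte char (#3). Advance 3.
Byte at offset 11: 0xE2 = 11100010 → 3-byte char (#4). Advance 3.
Byte at offset 14: 0xE0 = 11100000 → 3-byte char (#5). Advance 3.
Byte at offset 17: 0xF2 = 11110010 → 4-byte char (#6). Advance 4.
Byte at offset 21: 0xF0 = 11110000 → 4-byte char (#7). Advance 4.
Byte at offset 25: 0xCD = 11001101 → 2-byte char (#8). Advance 2.
Byte at offset 27: 0xF4 = 11110100 → 4-byte char (#9). Advance 4.
Byte at offset 31: 0xF2 = 11110010 → 4-byte char (#10). Advance 4.
Byte at offset 35: 0xE1 = 11100001 → 3-byte char (#11). Advance 3.
Reached end at offset 38 after 11 code points.

11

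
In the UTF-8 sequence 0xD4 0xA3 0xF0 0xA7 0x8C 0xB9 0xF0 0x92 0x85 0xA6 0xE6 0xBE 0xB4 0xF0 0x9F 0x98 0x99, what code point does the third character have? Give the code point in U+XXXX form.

U+12166

Offset 0: leading byte 0xD4 = 11010100 → 2-byte char #1 = D4 A3.
Offset 2: leading byte 0xF0 = 11110000 → 4-byte char #2 = F0 A7 8C B9.
Offset 6: leading byte 0xF0 = 11110000 → 4-byte char #3 = F0 92 85 A6.
Leading byte 0xF0 = 11110000 matches 11110xxx → 4-byte sequence.
Byte 1: 0xF0 = 11110000, payload 000 (3 bits).
Byte 2: 0x92 = 10010010 (10xxxxxx ✓), payload 010010.
Byte 3: 0x85 = 10000101 (10xxxxxx ✓), payload 000101.
Byte 4: 0xA6 = 10100110 (10xxxxxx ✓), payload 100110.
Concatenate: 000010010000101100110 = 0x12166 (21 bits → U+12166).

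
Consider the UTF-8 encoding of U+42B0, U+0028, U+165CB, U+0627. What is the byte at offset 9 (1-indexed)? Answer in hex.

1-indexed offset 9 is 0-indexed offset 8.
U+42B0 → 3-byte form E4 8A B0 at offsets 0–2.
U+0028 → 1-byte form 28 at offsets 3–3.
U+165CB → 4-byte form F0 96 97 8B at offsets 4–7.
U+0627 → 2-byte form D8 A7 at offsets 8–9.
Offset 8 falls in char 4's range; it's byte 1 of D8 A7 = 0xD8.

0xD8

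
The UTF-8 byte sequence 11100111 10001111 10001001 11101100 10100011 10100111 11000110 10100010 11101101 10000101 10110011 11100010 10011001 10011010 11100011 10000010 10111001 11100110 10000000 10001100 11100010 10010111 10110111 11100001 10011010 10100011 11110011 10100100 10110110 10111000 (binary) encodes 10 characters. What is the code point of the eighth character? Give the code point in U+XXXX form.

Offset 0: leading byte 0xE7 = 11100111 → 3-byte char #1 = E7 8F 89.
Offset 3: leading byte 0xEC = 11101100 → 3-byte char #2 = EC A3 A7.
Offset 6: leading byte 0xC6 = 11000110 → 2-byte char #3 = C6 A2.
Offset 8: leading byte 0xED = 11101101 → 3-byte char #4 = ED 85 B3.
Offset 11: leading byte 0xE2 = 11100010 → 3-byte char #5 = E2 99 9A.
Offset 14: leading byte 0xE3 = 11100011 → 3-byte char #6 = E3 82 B9.
Offset 17: leading byte 0xE6 = 11100110 → 3-byte char #7 = E6 80 8C.
Offset 20: leading byte 0xE2 = 11100010 → 3-byte char #8 = E2 97 B7.
Leading byte 0xE2 = 11100010 matches 1110xxxx → 3-byte sequence.
Byte 1: 0xE2 = 11100010, payload 0010 (4 bits).
Byte 2: 0x97 = 10010111 (10xxxxxx ✓), payload 010111.
Byte 3: 0xB7 = 10110111 (10xxxxxx ✓), payload 110111.
Concatenate: 0010010111110111 = 0x25F7 (16 bits → U+25F7).

U+25F7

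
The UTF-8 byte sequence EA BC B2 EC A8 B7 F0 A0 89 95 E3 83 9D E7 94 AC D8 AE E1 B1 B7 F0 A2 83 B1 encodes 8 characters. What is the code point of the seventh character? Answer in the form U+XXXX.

Offset 0: leading byte 0xEA = 11101010 → 3-byte char #1 = EA BC B2.
Offset 3: leading byte 0xEC = 11101100 → 3-byte char #2 = EC A8 B7.
Offset 6: leading byte 0xF0 = 11110000 → 4-byte char #3 = F0 A0 89 95.
Offset 10: leading byte 0xE3 = 11100011 → 3-byte char #4 = E3 83 9D.
Offset 13: leading byte 0xE7 = 11100111 → 3-byte char #5 = E7 94 AC.
Offset 16: leading byte 0xD8 = 11011000 → 2-byte char #6 = D8 AE.
Offset 18: leading byte 0xE1 = 11100001 → 3-byte char #7 = E1 B1 B7.
Leading byte 0xE1 = 11100001 matches 1110xxxx → 3-byte sequence.
Byte 1: 0xE1 = 11100001, payload 0001 (4 bits).
Byte 2: 0xB1 = 10110001 (10xxxxxx ✓), payload 110001.
Byte 3: 0xB7 = 10110111 (10xxxxxx ✓), payload 110111.
Concatenate: 0001110001110111 = 0x1C77 (16 bits → U+1C77).

U+1C77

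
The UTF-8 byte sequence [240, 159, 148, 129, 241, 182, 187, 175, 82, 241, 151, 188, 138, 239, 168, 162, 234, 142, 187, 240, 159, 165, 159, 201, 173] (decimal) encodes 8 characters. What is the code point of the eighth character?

U+026D

Offset 0: leading byte 0xF0 = 11110000 → 4-byte char #1 = F0 9F 94 81.
Offset 4: leading byte 0xF1 = 11110001 → 4-byte char #2 = F1 B6 BB AF.
Offset 8: leading byte 0x52 = 01010010 → 1-byte char #3 = 52.
Offset 9: leading byte 0xF1 = 11110001 → 4-byte char #4 = F1 97 BC 8A.
Offset 13: leading byte 0xEF = 11101111 → 3-byte char #5 = EF A8 A2.
Offset 16: leading byte 0xEA = 11101010 → 3-byte char #6 = EA 8E BB.
Offset 19: leading byte 0xF0 = 11110000 → 4-byte char #7 = F0 9F A5 9F.
Offset 23: leading byte 0xC9 = 11001001 → 2-byte char #8 = C9 AD.
Leading byte 0xC9 = 11001001 matches 110xxxxx → 2-byte sequence.
Byte 1: 0xC9 = 11001001, payload 01001 (5 bits).
Byte 2: 0xAD = 10101101 (10xxxxxx ✓), payload 101101.
Concatenate: 01001101101 = 0x26D (11 bits → U+026D).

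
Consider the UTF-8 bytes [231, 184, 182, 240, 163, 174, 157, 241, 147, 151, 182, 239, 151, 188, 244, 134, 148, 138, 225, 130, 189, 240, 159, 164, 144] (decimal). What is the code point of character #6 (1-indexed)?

Offset 0: leading byte 0xE7 = 11100111 → 3-byte char #1 = E7 B8 B6.
Offset 3: leading byte 0xF0 = 11110000 → 4-byte char #2 = F0 A3 AE 9D.
Offset 7: leading byte 0xF1 = 11110001 → 4-byte char #3 = F1 93 97 B6.
Offset 11: leading byte 0xEF = 11101111 → 3-byte char #4 = EF 97 BC.
Offset 14: leading byte 0xF4 = 11110100 → 4-byte char #5 = F4 86 94 8A.
Offset 18: leading byte 0xE1 = 11100001 → 3-byte char #6 = E1 82 BD.
Leading byte 0xE1 = 11100001 matches 1110xxxx → 3-byte sequence.
Byte 1: 0xE1 = 11100001, payload 0001 (4 bits).
Byte 2: 0x82 = 10000010 (10xxxxxx ✓), payload 000010.
Byte 3: 0xBD = 10111101 (10xxxxxx ✓), payload 111101.
Concatenate: 0001000010111101 = 0x10BD (16 bits → U+10BD).

U+10BD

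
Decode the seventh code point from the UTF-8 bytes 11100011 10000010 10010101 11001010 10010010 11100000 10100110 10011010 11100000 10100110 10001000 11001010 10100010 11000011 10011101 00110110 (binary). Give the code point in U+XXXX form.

U+0036

Offset 0: leading byte 0xE3 = 11100011 → 3-byte char #1 = E3 82 95.
Offset 3: leading byte 0xCA = 11001010 → 2-byte char #2 = CA 92.
Offset 5: leading byte 0xE0 = 11100000 → 3-byte char #3 = E0 A6 9A.
Offset 8: leading byte 0xE0 = 11100000 → 3-byte char #4 = E0 A6 88.
Offset 11: leading byte 0xCA = 11001010 → 2-byte char #5 = CA A2.
Offset 13: leading byte 0xC3 = 11000011 → 2-byte char #6 = C3 9D.
Offset 15: leading byte 0x36 = 00110110 → 1-byte char #7 = 36.
Leading byte 0x36 = 00110110 matches 0xxxxxxx → 1-byte sequence.
Byte 1: 0x36 = 00110110, payload 0110110 (7 bits).
Concatenate: 0110110 = 0x36 (7 bits → U+0036).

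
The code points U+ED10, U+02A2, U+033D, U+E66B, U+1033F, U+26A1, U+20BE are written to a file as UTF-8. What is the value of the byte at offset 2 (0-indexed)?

0x90

U+ED10 → 3-byte form EE B4 90 at offsets 0–2.
Offset 2 falls in char 1's range; it's byte 3 of EE B4 90 = 0x90.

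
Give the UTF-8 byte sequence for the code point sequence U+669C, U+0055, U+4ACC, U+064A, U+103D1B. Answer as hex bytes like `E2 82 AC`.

U+669C: 3-byte form → E6 9A 9C.
U+0055: 1-byte form → 55.
U+4ACC: 3-byte form → E4 AB 8C.
U+064A: 2-byte form → D9 8A.
U+103D1B: 4-byte form → F4 83 B4 9B.
Concatenated (13 bytes): E6 9A 9C 55 E4 AB 8C D9 8A F4 83 B4 9B.

E6 9A 9C 55 E4 AB 8C D9 8A F4 83 B4 9B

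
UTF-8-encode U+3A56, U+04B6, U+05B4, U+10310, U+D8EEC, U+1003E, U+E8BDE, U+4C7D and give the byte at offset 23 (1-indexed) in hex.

0x9E

1-indexed offset 23 is 0-indexed offset 22.
U+3A56 → 3-byte form E3 A9 96 at offsets 0–2.
U+04B6 → 2-byte form D2 B6 at offsets 3–4.
U+05B4 → 2-byte form D6 B4 at offsets 5–6.
U+10310 → 4-byte form F0 90 8C 90 at offsets 7–10.
U+D8EEC → 4-byte form F3 98 BB AC at offsets 11–14.
U+1003E → 4-byte form F0 90 80 BE at offsets 15–18.
U+E8BDE → 4-byte form F3 A8 AF 9E at offsets 19–22.
Offset 22 falls in char 7's range; it's byte 4 of F3 A8 AF 9E = 0x9E.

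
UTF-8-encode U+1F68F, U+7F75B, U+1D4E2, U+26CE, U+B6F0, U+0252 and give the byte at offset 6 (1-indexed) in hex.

1-indexed offset 6 is 0-indexed offset 5.
U+1F68F → 4-byte form F0 9F 9A 8F at offsets 0–3.
U+7F75B → 4-byte form F1 BF 9D 9B at offsets 4–7.
Offset 5 falls in char 2's range; it's byte 2 of F1 BF 9D 9B = 0xBF.

0xBF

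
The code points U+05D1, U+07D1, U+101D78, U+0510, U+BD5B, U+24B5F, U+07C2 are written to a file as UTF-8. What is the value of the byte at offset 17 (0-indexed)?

U+05D1 → 2-byte form D7 91 at offsets 0–1.
U+07D1 → 2-byte form DF 91 at offsets 2–3.
U+101D78 → 4-byte form F4 81 B5 B8 at offsets 4–7.
U+0510 → 2-byte form D4 90 at offsets 8–9.
U+BD5B → 3-byte form EB B5 9B at offsets 10–12.
U+24B5F → 4-byte form F0 A4 AD 9F at offsets 13–16.
U+07C2 → 2-byte form DF 82 at offsets 17–18.
Offset 17 falls in char 7's range; it's byte 1 of DF 82 = 0xDF.

0xDF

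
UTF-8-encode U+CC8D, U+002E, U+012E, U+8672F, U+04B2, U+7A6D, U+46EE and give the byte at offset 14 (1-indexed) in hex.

1-indexed offset 14 is 0-indexed offset 13.
U+CC8D → 3-byte form EC B2 8D at offsets 0–2.
U+002E → 1-byte form 2E at offsets 3–3.
U+012E → 2-byte form C4 AE at offsets 4–5.
U+8672F → 4-byte form F2 86 9C AF at offsets 6–9.
U+04B2 → 2-byte form D2 B2 at offsets 10–11.
U+7A6D → 3-byte form E7 A9 AD at offsets 12–14.
Offset 13 falls in char 6's range; it's byte 2 of E7 A9 AD = 0xA9.

0xA9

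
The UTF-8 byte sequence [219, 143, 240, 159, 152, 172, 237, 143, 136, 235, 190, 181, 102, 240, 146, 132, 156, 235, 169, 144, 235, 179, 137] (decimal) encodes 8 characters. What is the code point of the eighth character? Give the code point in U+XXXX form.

U+BCC9

Offset 0: leading byte 0xDB = 11011011 → 2-byte char #1 = DB 8F.
Offset 2: leading byte 0xF0 = 11110000 → 4-byte char #2 = F0 9F 98 AC.
Offset 6: leading byte 0xED = 11101101 → 3-byte char #3 = ED 8F 88.
Offset 9: leading byte 0xEB = 11101011 → 3-byte char #4 = EB BE B5.
Offset 12: leading byte 0x66 = 01100110 → 1-byte char #5 = 66.
Offset 13: leading byte 0xF0 = 11110000 → 4-byte char #6 = F0 92 84 9C.
Offset 17: leading byte 0xEB = 11101011 → 3-byte char #7 = EB A9 90.
Offset 20: leading byte 0xEB = 11101011 → 3-byte char #8 = EB B3 89.
Leading byte 0xEB = 11101011 matches 1110xxxx → 3-byte sequence.
Byte 1: 0xEB = 11101011, payload 1011 (4 bits).
Byte 2: 0xB3 = 10110011 (10xxxxxx ✓), payload 110011.
Byte 3: 0x89 = 10001001 (10xxxxxx ✓), payload 001001.
Concatenate: 1011110011001001 = 0xBCC9 (16 bits → U+BCC9).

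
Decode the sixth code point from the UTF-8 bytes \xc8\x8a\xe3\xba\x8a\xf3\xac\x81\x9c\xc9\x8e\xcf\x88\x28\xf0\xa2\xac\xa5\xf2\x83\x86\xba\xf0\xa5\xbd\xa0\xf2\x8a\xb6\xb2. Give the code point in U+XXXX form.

U+0028

Offset 0: leading byte 0xC8 = 11001000 → 2-byte char #1 = C8 8A.
Offset 2: leading byte 0xE3 = 11100011 → 3-byte char #2 = E3 BA 8A.
Offset 5: leading byte 0xF3 = 11110011 → 4-byte char #3 = F3 AC 81 9C.
Offset 9: leading byte 0xC9 = 11001001 → 2-byte char #4 = C9 8E.
Offset 11: leading byte 0xCF = 11001111 → 2-byte char #5 = CF 88.
Offset 13: leading byte 0x28 = 00101000 → 1-byte char #6 = 28.
Leading byte 0x28 = 00101000 matches 0xxxxxxx → 1-byte sequence.
Byte 1: 0x28 = 00101000, payload 0101000 (7 bits).
Concatenate: 0101000 = 0x28 (7 bits → U+0028).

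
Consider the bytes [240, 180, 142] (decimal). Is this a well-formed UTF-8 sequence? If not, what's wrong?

invalid (sequence truncated)

Leading byte 0xF0 = 11110000 → 4-byte form, but only 3 bytes are present.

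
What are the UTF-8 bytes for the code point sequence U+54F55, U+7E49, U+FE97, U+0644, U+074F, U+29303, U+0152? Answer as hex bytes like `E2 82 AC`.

F1 94 BD 95 E7 B9 89 EF BA 97 D9 84 DD 8F F0 A9 8C 83 C5 92

U+54F55: 4-byte form → F1 94 BD 95.
U+7E49: 3-byte form → E7 B9 89.
U+FE97: 3-byte form → EF BA 97.
U+0644: 2-byte form → D9 84.
U+074F: 2-byte form → DD 8F.
U+29303: 4-byte form → F0 A9 8C 83.
U+0152: 2-byte form → C5 92.
Concatenated (20 bytes): F1 94 BD 95 E7 B9 89 EF BA 97 D9 84 DD 8F F0 A9 8C 83 C5 92.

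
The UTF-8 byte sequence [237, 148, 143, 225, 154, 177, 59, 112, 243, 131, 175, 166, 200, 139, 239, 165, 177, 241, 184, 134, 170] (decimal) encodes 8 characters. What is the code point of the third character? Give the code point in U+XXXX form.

Offset 0: leading byte 0xED = 11101101 → 3-byte char #1 = ED 94 8F.
Offset 3: leading byte 0xE1 = 11100001 → 3-byte char #2 = E1 9A B1.
Offset 6: leading byte 0x3B = 00111011 → 1-byte char #3 = 3B.
Leading byte 0x3B = 00111011 matches 0xxxxxxx → 1-byte sequence.
Byte 1: 0x3B = 00111011, payload 0111011 (7 bits).
Concatenate: 0111011 = 0x3B (7 bits → U+003B).

U+003B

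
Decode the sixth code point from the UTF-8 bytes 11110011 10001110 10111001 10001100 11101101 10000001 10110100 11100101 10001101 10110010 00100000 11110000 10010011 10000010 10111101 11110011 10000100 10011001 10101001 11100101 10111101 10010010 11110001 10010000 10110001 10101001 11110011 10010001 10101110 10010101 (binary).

Offset 0: leading byte 0xF3 = 11110011 → 4-byte char #1 = F3 8E B9 8C.
Offset 4: leading byte 0xED = 11101101 → 3-byte char #2 = ED 81 B4.
Offset 7: leading byte 0xE5 = 11100101 → 3-byte char #3 = E5 8D B2.
Offset 10: leading byte 0x20 = 00100000 → 1-byte char #4 = 20.
Offset 11: leading byte 0xF0 = 11110000 → 4-byte char #5 = F0 93 82 BD.
Offset 15: leading byte 0xF3 = 11110011 → 4-byte char #6 = F3 84 99 A9.
Leading byte 0xF3 = 11110011 matches 11110xxx → 4-byte sequence.
Byte 1: 0xF3 = 11110011, payload 011 (3 bits).
Byte 2: 0x84 = 10000100 (10xxxxxx ✓), payload 000100.
Byte 3: 0x99 = 10011001 (10xxxxxx ✓), payload 011001.
Byte 4: 0xA9 = 10101001 (10xxxxxx ✓), payload 101001.
Concatenate: 011000100011001101001 = 0xC4669 (21 bits → U+C4669).

U+C4669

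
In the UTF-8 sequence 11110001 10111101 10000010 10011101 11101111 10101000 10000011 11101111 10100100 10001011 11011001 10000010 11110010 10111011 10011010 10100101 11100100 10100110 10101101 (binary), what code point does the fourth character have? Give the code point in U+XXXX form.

U+0642

Offset 0: leading byte 0xF1 = 11110001 → 4-byte char #1 = F1 BD 82 9D.
Offset 4: leading byte 0xEF = 11101111 → 3-byte char #2 = EF A8 83.
Offset 7: leading byte 0xEF = 11101111 → 3-byte char #3 = EF A4 8B.
Offset 10: leading byte 0xD9 = 11011001 → 2-byte char #4 = D9 82.
Leading byte 0xD9 = 11011001 matches 110xxxxx → 2-byte sequence.
Byte 1: 0xD9 = 11011001, payload 11001 (5 bits).
Byte 2: 0x82 = 10000010 (10xxxxxx ✓), payload 000010.
Concatenate: 11001000010 = 0x642 (11 bits → U+0642).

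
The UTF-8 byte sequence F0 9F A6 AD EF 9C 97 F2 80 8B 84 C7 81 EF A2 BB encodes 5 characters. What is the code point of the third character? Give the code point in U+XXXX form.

U+802C4

Offset 0: leading byte 0xF0 = 11110000 → 4-byte char #1 = F0 9F A6 AD.
Offset 4: leading byte 0xEF = 11101111 → 3-byte char #2 = EF 9C 97.
Offset 7: leading byte 0xF2 = 11110010 → 4-byte char #3 = F2 80 8B 84.
Leading byte 0xF2 = 11110010 matches 11110xxx → 4-byte sequence.
Byte 1: 0xF2 = 11110010, payload 010 (3 bits).
Byte 2: 0x80 = 10000000 (10xxxxxx ✓), payload 000000.
Byte 3: 0x8B = 10001011 (10xxxxxx ✓), payload 001011.
Byte 4: 0x84 = 10000100 (10xxxxxx ✓), payload 000100.
Concatenate: 010000000001011000100 = 0x802C4 (21 bits → U+802C4).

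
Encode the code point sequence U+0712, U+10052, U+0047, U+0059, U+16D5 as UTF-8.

DC 92 F0 90 81 92 47 59 E1 9B 95

U+0712: 2-byte form → DC 92.
U+10052: 4-byte form → F0 90 81 92.
U+0047: 1-byte form → 47.
U+0059: 1-byte form → 59.
U+16D5: 3-byte form → E1 9B 95.
Concatenated (11 bytes): DC 92 F0 90 81 92 47 59 E1 9B 95.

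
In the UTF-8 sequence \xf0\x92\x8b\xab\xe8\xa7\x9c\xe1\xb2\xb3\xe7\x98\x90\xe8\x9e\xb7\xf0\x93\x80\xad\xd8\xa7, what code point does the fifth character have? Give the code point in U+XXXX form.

Offset 0: leading byte 0xF0 = 11110000 → 4-byte char #1 = F0 92 8B AB.
Offset 4: leading byte 0xE8 = 11101000 → 3-byte char #2 = E8 A7 9C.
Offset 7: leading byte 0xE1 = 11100001 → 3-byte char #3 = E1 B2 B3.
Offset 10: leading byte 0xE7 = 11100111 → 3-byte char #4 = E7 98 90.
Offset 13: leading byte 0xE8 = 11101000 → 3-byte char #5 = E8 9E B7.
Leading byte 0xE8 = 11101000 matches 1110xxxx → 3-byte sequence.
Byte 1: 0xE8 = 11101000, payload 1000 (4 bits).
Byte 2: 0x9E = 10011110 (10xxxxxx ✓), payload 011110.
Byte 3: 0xB7 = 10110111 (10xxxxxx ✓), payload 110111.
Concatenate: 1000011110110111 = 0x87B7 (16 bits → U+87B7).

U+87B7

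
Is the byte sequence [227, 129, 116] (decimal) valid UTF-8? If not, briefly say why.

Leading byte 0xE3 = 11100011 → 3-byte form.
Byte 3 is 0x74 = 01110100, which is not 10xxxxxx — expected a continuation byte.

invalid (non-continuation byte where continuation expected)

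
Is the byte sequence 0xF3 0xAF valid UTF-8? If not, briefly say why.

Leading byte 0xF3 = 11110011 → 4-byte form, but only 2 bytes are present.

invalid (sequence truncated)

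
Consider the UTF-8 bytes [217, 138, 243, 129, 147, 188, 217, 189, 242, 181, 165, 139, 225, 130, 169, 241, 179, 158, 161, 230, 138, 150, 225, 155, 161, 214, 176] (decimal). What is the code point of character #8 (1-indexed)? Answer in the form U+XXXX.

Offset 0: leading byte 0xD9 = 11011001 → 2-byte char #1 = D9 8A.
Offset 2: leading byte 0xF3 = 11110011 → 4-byte char #2 = F3 81 93 BC.
Offset 6: leading byte 0xD9 = 11011001 → 2-byte char #3 = D9 BD.
Offset 8: leading byte 0xF2 = 11110010 → 4-byte char #4 = F2 B5 A5 8B.
Offset 12: leading byte 0xE1 = 11100001 → 3-byte char #5 = E1 82 A9.
Offset 15: leading byte 0xF1 = 11110001 → 4-byte char #6 = F1 B3 9E A1.
Offset 19: leading byte 0xE6 = 11100110 → 3-byte char #7 = E6 8A 96.
Offset 22: leading byte 0xE1 = 11100001 → 3-byte char #8 = E1 9B A1.
Leading byte 0xE1 = 11100001 matches 1110xxxx → 3-byte sequence.
Byte 1: 0xE1 = 11100001, payload 0001 (4 bits).
Byte 2: 0x9B = 10011011 (10xxxxxx ✓), payload 011011.
Byte 3: 0xA1 = 10100001 (10xxxxxx ✓), payload 100001.
Concatenate: 0001011011100001 = 0x16E1 (16 bits → U+16E1).

U+16E1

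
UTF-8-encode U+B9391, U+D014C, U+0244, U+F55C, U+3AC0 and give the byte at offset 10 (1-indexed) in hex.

0x84

1-indexed offset 10 is 0-indexed offset 9.
U+B9391 → 4-byte form F2 B9 8E 91 at offsets 0–3.
U+D014C → 4-byte form F3 90 85 8C at offsets 4–7.
U+0244 → 2-byte form C9 84 at offsets 8–9.
Offset 9 falls in char 3's range; it's byte 2 of C9 84 = 0x84.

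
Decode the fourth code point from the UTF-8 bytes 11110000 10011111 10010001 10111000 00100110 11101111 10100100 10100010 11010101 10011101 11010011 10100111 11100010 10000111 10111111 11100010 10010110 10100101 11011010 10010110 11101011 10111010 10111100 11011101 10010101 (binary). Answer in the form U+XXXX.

Offset 0: leading byte 0xF0 = 11110000 → 4-byte char #1 = F0 9F 91 B8.
Offset 4: leading byte 0x26 = 00100110 → 1-byte char #2 = 26.
Offset 5: leading byte 0xEF = 11101111 → 3-byte char #3 = EF A4 A2.
Offset 8: leading byte 0xD5 = 11010101 → 2-byte char #4 = D5 9D.
Leading byte 0xD5 = 11010101 matches 110xxxxx → 2-byte sequence.
Byte 1: 0xD5 = 11010101, payload 10101 (5 bits).
Byte 2: 0x9D = 10011101 (10xxxxxx ✓), payload 011101.
Concatenate: 10101011101 = 0x55D (11 bits → U+055D).

U+055D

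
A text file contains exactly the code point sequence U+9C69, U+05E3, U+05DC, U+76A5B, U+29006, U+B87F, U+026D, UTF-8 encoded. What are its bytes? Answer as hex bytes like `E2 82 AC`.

E9 B1 A9 D7 A3 D7 9C F1 B6 A9 9B F0 A9 80 86 EB A1 BF C9 AD

U+9C69: 3-byte form → E9 B1 A9.
U+05E3: 2-byte form → D7 A3.
U+05DC: 2-byte form → D7 9C.
U+76A5B: 4-byte form → F1 B6 A9 9B.
U+29006: 4-byte form → F0 A9 80 86.
U+B87F: 3-byte form → EB A1 BF.
U+026D: 2-byte form → C9 AD.
Concatenated (20 bytes): E9 B1 A9 D7 A3 D7 9C F1 B6 A9 9B F0 A9 80 86 EB A1 BF C9 AD.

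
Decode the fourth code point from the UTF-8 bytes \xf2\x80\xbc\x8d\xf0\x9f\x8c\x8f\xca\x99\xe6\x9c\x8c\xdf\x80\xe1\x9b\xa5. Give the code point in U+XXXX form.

U+670C

Offset 0: leading byte 0xF2 = 11110010 → 4-byte char #1 = F2 80 BC 8D.
Offset 4: leading byte 0xF0 = 11110000 → 4-byte char #2 = F0 9F 8C 8F.
Offset 8: leading byte 0xCA = 11001010 → 2-byte char #3 = CA 99.
Offset 10: leading byte 0xE6 = 11100110 → 3-byte char #4 = E6 9C 8C.
Leading byte 0xE6 = 11100110 matches 1110xxxx → 3-byte sequence.
Byte 1: 0xE6 = 11100110, payload 0110 (4 bits).
Byte 2: 0x9C = 10011100 (10xxxxxx ✓), payload 011100.
Byte 3: 0x8C = 10001100 (10xxxxxx ✓), payload 001100.
Concatenate: 0110011100001100 = 0x670C (16 bits → U+670C).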